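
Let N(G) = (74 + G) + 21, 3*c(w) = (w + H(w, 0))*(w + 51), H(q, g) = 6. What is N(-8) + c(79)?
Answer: 11311/3 ≈ 3770.3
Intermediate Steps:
c(w) = (6 + w)*(51 + w)/3 (c(w) = ((w + 6)*(w + 51))/3 = ((6 + w)*(51 + w))/3 = (6 + w)*(51 + w)/3)
N(G) = 95 + G
N(-8) + c(79) = (95 - 8) + (102 + 19*79 + (⅓)*79²) = 87 + (102 + 1501 + (⅓)*6241) = 87 + (102 + 1501 + 6241/3) = 87 + 11050/3 = 11311/3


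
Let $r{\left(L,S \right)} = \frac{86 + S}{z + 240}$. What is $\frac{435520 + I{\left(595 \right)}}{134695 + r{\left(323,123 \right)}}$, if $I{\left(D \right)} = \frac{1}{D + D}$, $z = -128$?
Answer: $\frac{1382050136}{427438055} \approx 3.2333$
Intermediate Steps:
$I{\left(D \right)} = \frac{1}{2 D}$
$r{\left(L,S \right)} = \frac{43}{56} + \frac{S}{112}$ ($r{\left(L,S \right)} = \frac{86 + S}{-128 + 240} = \frac{86 + S}{112} = \left(86 + S\right) \frac{1}{112} = \frac{43}{56} + \frac{S}{112}$)
$\frac{435520 + I{\left(595 \right)}}{134695 + r{\left(323,123 \right)}} = \frac{435520 + \frac{1}{2 \cdot 595}}{134695 + \left(\frac{43}{56} + \frac{1}{112} \cdot 123\right)} = \frac{435520 + \frac{1}{2} \cdot \frac{1}{595}}{134695 + \left(\frac{43}{56} + \frac{123}{112}\right)} = \frac{435520 + \frac{1}{1190}}{134695 + \frac{209}{112}} = \frac{518268801}{1190 \cdot \frac{15086049}{112}} = \frac{518268801}{1190} \cdot \frac{112}{15086049} = \frac{1382050136}{427438055}$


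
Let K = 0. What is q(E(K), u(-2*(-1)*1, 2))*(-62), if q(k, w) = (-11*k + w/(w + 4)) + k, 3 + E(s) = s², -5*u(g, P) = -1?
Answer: -39122/21 ≈ -1863.0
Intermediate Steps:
u(g, P) = ⅕ (u(g, P) = -⅕*(-1) = ⅕)
E(s) = -3 + s²
q(k, w) = -10*k + w/(4 + w) (q(k, w) = (-11*k + w/(4 + w)) + k = -10*k + w/(4 + w))
q(E(K), u(-2*(-1)*1, 2))*(-62) = ((⅕ - 40*(-3 + 0²) - 10*(-3 + 0²)*⅕)/(4 + ⅕))*(-62) = ((⅕ - 40*(-3 + 0) - 10*(-3 + 0)*⅕)/(21/5))*(-62) = (5*(⅕ - 40*(-3) - 10*(-3)*⅕)/21)*(-62) = (5*(⅕ + 120 + 6)/21)*(-62) = ((5/21)*(631/5))*(-62) = (631/21)*(-62) = -39122/21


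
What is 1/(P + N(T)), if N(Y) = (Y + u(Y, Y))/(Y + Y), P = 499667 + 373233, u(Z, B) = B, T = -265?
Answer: 1/872901 ≈ 1.1456e-6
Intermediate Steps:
P = 872900
N(Y) = 1 (N(Y) = (Y + Y)/(Y + Y) = (2*Y)/((2*Y)) = (2*Y)*(1/(2*Y)) = 1)
1/(P + N(T)) = 1/(872900 + 1) = 1/872901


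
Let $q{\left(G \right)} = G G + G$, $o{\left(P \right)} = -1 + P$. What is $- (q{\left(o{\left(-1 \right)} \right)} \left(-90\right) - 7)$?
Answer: $187$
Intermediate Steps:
$q{\left(G \right)} = G + G^{2}$ ($q{\left(G \right)} = G^{2} + G = G + G^{2}$)
$- (q{\left(o{\left(-1 \right)} \right)} \left(-90\right) - 7) = - (\left(-1 - 1\right) \left(1 - 2\right) \left(-90\right) - 7) = - (- 2 \left(1 - 2\right) \left(-90\right) - 7) = - (\left(-2\right) \left(-1\right) \left(-90\right) - 7) = - (2 \left(-90\right) - 7) = - (-180 - 7) = \left(-1\right) \left(-187\right) = 187$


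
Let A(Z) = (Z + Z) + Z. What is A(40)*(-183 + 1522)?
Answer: 160680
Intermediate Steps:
A(Z) = 3*Z (A(Z) = 2*Z + Z = 3*Z)
A(40)*(-183 + 1522) = (3*40)*(-183 + 1522) = 120*1339 = 160680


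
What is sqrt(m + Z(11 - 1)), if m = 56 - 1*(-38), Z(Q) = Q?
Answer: 2*sqrt(26) ≈ 10.198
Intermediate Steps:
m = 94 (m = 56 + 38 = 94)
sqrt(m + Z(11 - 1)) = sqrt(94 + (11 - 1)) = sqrt(94 + 10) = sqrt(104) = 2*sqrt(26)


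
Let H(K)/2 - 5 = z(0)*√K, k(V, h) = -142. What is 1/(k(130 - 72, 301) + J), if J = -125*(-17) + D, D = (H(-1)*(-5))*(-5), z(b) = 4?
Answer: 2233/5026289 - 200*I/5026289 ≈ 0.00044426 - 3.9791e-5*I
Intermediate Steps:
H(K) = 10 + 8*√K (H(K) = 10 + 2*(4*√K) = 10 + 8*√K)
D = 250 + 200*I (D = ((10 + 8*√(-1))*(-5))*(-5) = ((10 + 8*I)*(-5))*(-5) = (-50 - 40*I)*(-5) = 250 + 200*I ≈ 250.0 + 200.0*I)
J = 2375 + 200*I (J = -125*(-17) + (250 + 200*I) = 2125 + (250 + 200*I) = 2375 + 200*I ≈ 2375.0 + 200.0*I)
1/(k(130 - 72, 301) + J) = 1/(-142 + (2375 + 200*I)) = 1/(2233 + 200*I) = (2233 - 200*I)/5026289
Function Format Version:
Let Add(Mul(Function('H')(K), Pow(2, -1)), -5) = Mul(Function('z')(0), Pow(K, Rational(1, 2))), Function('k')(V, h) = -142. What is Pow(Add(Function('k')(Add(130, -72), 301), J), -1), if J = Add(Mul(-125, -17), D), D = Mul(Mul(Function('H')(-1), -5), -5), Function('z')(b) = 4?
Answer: Add(Rational(2233, 5026289), Mul(Rational(-200, 5026289), I)) ≈ Add(0.00044426, Mul(-3.9791e-5, I))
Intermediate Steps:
Function('H')(K) = Add(10, Mul(8, Pow(K, Rational(1, 2)))) (Function('H')(K) = Add(10, Mul(2, Mul(4, Pow(K, Rational(1, 2))))) = Add(10, Mul(8, Pow(K, Rational(1, 2)))))
D = Add(250, Mul(200, I)) (D = Mul(Mul(Add(10, Mul(8, Pow(-1, Rational(1, 2)))), -5), -5) = Mul(Mul(Add(10, Mul(8, I)), -5), -5) = Mul(Add(-50, Mul(-40, I)), -5) = Add(250, Mul(200, I)) ≈ Add(250.00, Mul(200.00, I)))
J = Add(2375, Mul(200, I)) (J = Add(Mul(-125, -17), Add(250, Mul(200, I))) = Add(2125, Add(250, Mul(200, I))) = Add(2375, Mul(200, I)) ≈ Add(2375.0, Mul(200.00, I)))
Pow(Add(Function('k')(Add(130, -72), 301), J), -1) = Pow(Add(-142, Add(2375, Mul(200, I))), -1) = Pow(Add(2233, Mul(200, I)), -1) = Mul(Rational(1, 5026289), Add(2233, Mul(-200, I)))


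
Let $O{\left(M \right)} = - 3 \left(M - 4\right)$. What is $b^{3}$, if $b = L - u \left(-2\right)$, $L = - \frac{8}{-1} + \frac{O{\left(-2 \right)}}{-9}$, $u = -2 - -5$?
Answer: $1728$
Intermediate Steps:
$O{\left(M \right)} = 12 - 3 M$ ($O{\left(M \right)} = - 3 \left(-4 + M\right) = 12 - 3 M$)
$u = 3$ ($u = -2 + 5 = 3$)
$L = 6$ ($L = - \frac{8}{-1} + \frac{12 - -6}{-9} = \left(-8\right) \left(-1\right) + \left(12 + 6\right) \left(- \frac{1}{9}\right) = 8 + 18 \left(- \frac{1}{9}\right) = 8 - 2 = 6$)
$b = 12$ ($b = 6 - 3 \left(-2\right) = 6 - -6 = 6 + 6 = 12$)
$b^{3} = 12^{3} = 1728$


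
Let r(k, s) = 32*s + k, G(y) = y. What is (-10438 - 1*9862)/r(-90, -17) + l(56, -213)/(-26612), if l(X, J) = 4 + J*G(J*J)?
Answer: 3333470781/8436004 ≈ 395.15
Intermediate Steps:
r(k, s) = k + 32*s
l(X, J) = 4 + J³ (l(X, J) = 4 + J*(J*J) = 4 + J*J² = 4 + J³)
(-10438 - 1*9862)/r(-90, -17) + l(56, -213)/(-26612) = (-10438 - 1*9862)/(-90 + 32*(-17)) + (4 + (-213)³)/(-26612) = (-10438 - 9862)/(-90 - 544) + (4 - 9663597)*(-1/26612) = -20300/(-634) - 9663593*(-1/26612) = -20300*(-1/634) + 9663593/26612 = 10150/317 + 9663593/26612 = 3333470781/8436004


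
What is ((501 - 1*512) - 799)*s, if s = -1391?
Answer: 1126710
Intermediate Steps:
((501 - 1*512) - 799)*s = ((501 - 1*512) - 799)*(-1391) = ((501 - 512) - 799)*(-1391) = (-11 - 799)*(-1391) = -810*(-1391) = 1126710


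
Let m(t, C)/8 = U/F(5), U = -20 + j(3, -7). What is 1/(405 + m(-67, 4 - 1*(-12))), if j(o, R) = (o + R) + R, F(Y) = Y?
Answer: 5/1777 ≈ 0.0028137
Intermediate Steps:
j(o, R) = o + 2*R (j(o, R) = (R + o) + R = o + 2*R)
U = -31 (U = -20 + (3 + 2*(-7)) = -20 + (3 - 14) = -20 - 11 = -31)
m(t, C) = -248/5 (m(t, C) = 8*(-31/5) = -248/5)
1/(405 + m(-67, 4 - 1*(-12))) = 1/(405 - 248/5) = 1/(1777/5) = 5/1777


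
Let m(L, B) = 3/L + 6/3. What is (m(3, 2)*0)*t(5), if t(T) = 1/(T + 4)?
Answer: 0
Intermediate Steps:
m(L, B) = 2 + 3/L (m(L, B) = 3/L + 6*(⅓) = 3/L + 2 = 2 + 3/L)
t(T) = 1/(4 + T)
(m(3, 2)*0)*t(5) = ((2 + 3/3)*0)/(4 + 5) = ((2 + 3*(⅓))*0)/9 = ((2 + 1)*0)*(⅑) = (3*0)*(⅑) = 0*(⅑) = 0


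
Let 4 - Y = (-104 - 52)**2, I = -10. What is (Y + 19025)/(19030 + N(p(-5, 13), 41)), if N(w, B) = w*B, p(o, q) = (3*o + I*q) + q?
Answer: -5307/13618 ≈ -0.38970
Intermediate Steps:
p(o, q) = -9*q + 3*o (p(o, q) = (3*o - 10*q) + q = (-10*q + 3*o) + q = -9*q + 3*o)
N(w, B) = B*w
Y = -24332 (Y = 4 - (-104 - 52)**2 = 4 - 1*(-156)**2 = 4 - 1*24336 = 4 - 24336 = -24332)
(Y + 19025)/(19030 + N(p(-5, 13), 41)) = (-24332 + 19025)/(19030 + 41*(-9*13 + 3*(-5))) = -5307/(19030 + 41*(-117 - 15)) = -5307/(19030 + 41*(-132)) = -5307/(19030 - 5412) = -5307/13618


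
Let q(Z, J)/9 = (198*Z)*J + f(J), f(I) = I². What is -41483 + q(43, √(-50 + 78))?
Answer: -41231 + 153252*√7 ≈ 3.6424e+5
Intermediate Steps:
q(Z, J) = 9*J² + 1782*J*Z (q(Z, J) = 9*((198*Z)*J + J²) = 9*(198*J*Z + J²) = 9*(J² + 198*J*Z) = 9*J² + 1782*J*Z)
-41483 + q(43, √(-50 + 78)) = -41483 + 9*√(-50 + 78)*(√(-50 + 78) + 198*43) = -41483 + 9*√28*(√28 + 8514) = -41483 + 9*(2*√7)*(2*√7 + 8514) = -41483 + 9*(2*√7)*(8514 + 2*√7) = -41483 + 18*√7*(8514 + 2*√7)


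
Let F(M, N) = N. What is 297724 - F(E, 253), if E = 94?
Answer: 297471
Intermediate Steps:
297724 - F(E, 253) = 297724 - 1*253 = 297724 - 253 = 297471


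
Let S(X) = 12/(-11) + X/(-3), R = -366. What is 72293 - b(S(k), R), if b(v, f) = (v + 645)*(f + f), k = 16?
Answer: 5937035/11 ≈ 5.3973e+5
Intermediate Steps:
S(X) = -12/11 - X/3 (S(X) = 12*(-1/11) + X*(-⅓) = -12/11 - X/3)
b(v, f) = 2*f*(645 + v) (b(v, f) = (645 + v)*(2*f) = 2*f*(645 + v))
72293 - b(S(k), R) = 72293 - 2*(-366)*(645 + (-12/11 - ⅓*16)) = 72293 - 2*(-366)*(645 + (-12/11 - 16/3)) = 72293 - 2*(-366)*(645 - 212/33) = 72293 - 2*(-366)*21073/33 = 72293 - 1*(-5141812/11) = 72293 + 5141812/11 = 5937035/11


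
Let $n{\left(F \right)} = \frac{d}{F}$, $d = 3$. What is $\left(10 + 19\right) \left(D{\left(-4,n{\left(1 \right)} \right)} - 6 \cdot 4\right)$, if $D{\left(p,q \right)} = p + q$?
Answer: $-725$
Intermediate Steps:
$n{\left(F \right)} = \frac{3}{F}$
$\left(10 + 19\right) \left(D{\left(-4,n{\left(1 \right)} \right)} - 6 \cdot 4\right) = \left(10 + 19\right) \left(\left(-4 + \frac{3}{1}\right) - 6 \cdot 4\right) = 29 \left(\left(-4 + 3 \cdot 1\right) - 24\right) = 29 \left(\left(-4 + 3\right) - 24\right) = 29 \left(-1 - 24\right) = 29 \left(-25\right) = -725$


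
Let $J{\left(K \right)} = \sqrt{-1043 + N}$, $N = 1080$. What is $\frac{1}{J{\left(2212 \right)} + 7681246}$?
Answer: $\frac{7681246}{59001540112479} - \frac{\sqrt{37}}{59001540112479} \approx 1.3019 \cdot 10^{-7}$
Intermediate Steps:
$J{\left(K \right)} = \sqrt{37}$ ($J{\left(K \right)} = \sqrt{-1043 + 1080} = \sqrt{37}$)
$\frac{1}{J{\left(2212 \right)} + 7681246} = \frac{1}{\sqrt{37} + 7681246} = \frac{1}{7681246 + \sqrt{37}}$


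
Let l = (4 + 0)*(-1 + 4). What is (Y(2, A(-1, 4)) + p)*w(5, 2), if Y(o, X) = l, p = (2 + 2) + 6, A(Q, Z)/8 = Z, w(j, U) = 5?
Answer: 110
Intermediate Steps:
l = 12 (l = 4*3 = 12)
A(Q, Z) = 8*Z
p = 10 (p = 4 + 6 = 10)
Y(o, X) = 12
(Y(2, A(-1, 4)) + p)*w(5, 2) = (12 + 10)*5 = 22*5 = 110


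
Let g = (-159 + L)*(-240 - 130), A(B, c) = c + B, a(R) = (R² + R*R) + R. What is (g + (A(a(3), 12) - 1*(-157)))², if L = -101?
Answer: 9291032100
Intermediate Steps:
a(R) = R + 2*R² (a(R) = (R² + R²) + R = 2*R² + R = R + 2*R²)
A(B, c) = B + c
g = 96200 (g = (-159 - 101)*(-240 - 130) = -260*(-370) = 96200)
(g + (A(a(3), 12) - 1*(-157)))² = (96200 + ((3*(1 + 2*3) + 12) - 1*(-157)))² = (96200 + ((3*(1 + 6) + 12) + 157))² = (96200 + ((3*7 + 12) + 157))² = (96200 + ((21 + 12) + 157))² = (96200 + (33 + 157))² = (96200 + 190)² = 96390² = 9291032100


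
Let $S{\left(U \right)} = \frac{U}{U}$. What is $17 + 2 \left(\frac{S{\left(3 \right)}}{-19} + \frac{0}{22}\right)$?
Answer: $\frac{321}{19} \approx 16.895$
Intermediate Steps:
$S{\left(U \right)} = 1$
$17 + 2 \left(\frac{S{\left(3 \right)}}{-19} + \frac{0}{22}\right) = 17 + 2 \left(1 \frac{1}{-19} + \frac{0}{22}\right) = 17 + 2 \left(1 \left(- \frac{1}{19}\right) + 0 \cdot \frac{1}{22}\right) = 17 + 2 \left(- \frac{1}{19} + 0\right) = 17 + 2 \left(- \frac{1}{19}\right) = 17 - \frac{2}{19} = \frac{321}{19}$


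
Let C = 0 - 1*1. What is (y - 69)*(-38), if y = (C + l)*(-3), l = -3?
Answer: 2166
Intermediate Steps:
C = -1 (C = 0 - 1 = -1)
y = 12 (y = (-1 - 3)*(-3) = -4*(-3) = 12)
(y - 69)*(-38) = (12 - 69)*(-38) = -57*(-38) = 2166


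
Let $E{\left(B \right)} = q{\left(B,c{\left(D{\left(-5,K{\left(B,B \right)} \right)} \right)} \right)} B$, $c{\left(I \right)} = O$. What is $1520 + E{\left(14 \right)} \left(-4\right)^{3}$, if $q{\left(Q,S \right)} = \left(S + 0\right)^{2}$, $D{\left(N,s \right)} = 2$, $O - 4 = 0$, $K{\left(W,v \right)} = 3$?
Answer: $-12816$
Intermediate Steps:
$O = 4$ ($O = 4 + 0 = 4$)
$c{\left(I \right)} = 4$
$q{\left(Q,S \right)} = S^{2}$
$E{\left(B \right)} = 16 B$ ($E{\left(B \right)} = 4^{2} B = 16 B$)
$1520 + E{\left(14 \right)} \left(-4\right)^{3} = 1520 + 16 \cdot 14 \left(-4\right)^{3} = 1520 + 224 \left(-64\right) = 1520 - 14336 = -12816$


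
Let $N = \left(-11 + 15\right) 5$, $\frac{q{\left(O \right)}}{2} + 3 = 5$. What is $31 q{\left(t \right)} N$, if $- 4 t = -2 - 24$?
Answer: $2480$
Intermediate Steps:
$t = \frac{13}{2}$ ($t = - \frac{-2 - 24}{4} = \left(- \frac{1}{4}\right) \left(-26\right) = \frac{13}{2} \approx 6.5$)
$q{\left(O \right)} = 4$ ($q{\left(O \right)} = -6 + 2 \cdot 5 = -6 + 10 = 4$)
$N = 20$ ($N = 4 \cdot 5 = 20$)
$31 q{\left(t \right)} N = 31 \cdot 4 \cdot 20 = 124 \cdot 20 = 2480$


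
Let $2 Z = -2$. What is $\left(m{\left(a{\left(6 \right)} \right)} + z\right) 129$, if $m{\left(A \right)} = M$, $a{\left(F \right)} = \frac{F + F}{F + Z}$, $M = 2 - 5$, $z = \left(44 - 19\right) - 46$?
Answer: $-3096$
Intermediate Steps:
$z = -21$ ($z = 25 - 46 = -21$)
$Z = -1$ ($Z = \frac{1}{2} \left(-2\right) = -1$)
$M = -3$
$a{\left(F \right)} = \frac{2 F}{-1 + F}$ ($a{\left(F \right)} = \frac{F + F}{F - 1} = \frac{2 F}{-1 + F}$)
$m{\left(A \right)} = -3$
$\left(m{\left(a{\left(6 \right)} \right)} + z\right) 129 = \left(-3 - 21\right) 129 = \left(-24\right) 129 = -3096$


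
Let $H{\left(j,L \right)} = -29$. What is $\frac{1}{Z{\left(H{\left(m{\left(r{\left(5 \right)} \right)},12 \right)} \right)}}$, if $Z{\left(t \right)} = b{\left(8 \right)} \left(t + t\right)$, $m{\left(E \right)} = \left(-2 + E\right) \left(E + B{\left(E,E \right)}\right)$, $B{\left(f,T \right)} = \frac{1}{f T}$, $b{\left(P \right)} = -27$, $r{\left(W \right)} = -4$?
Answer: $\frac{1}{1566} \approx 0.00063857$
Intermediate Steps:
$B{\left(f,T \right)} = \frac{1}{T f}$
$m{\left(E \right)} = \left(-2 + E\right) \left(E + \frac{1}{E^{2}}\right)$ ($m{\left(E \right)} = \left(-2 + E\right) \left(E + \frac{1}{E E}\right) = \left(-2 + E\right) \left(E + \frac{1}{E^{2}}\right)$)
$Z{\left(t \right)} = - 54 t$ ($Z{\left(t \right)} = - 27 \left(t + t\right) = - 27 \cdot 2 t = - 54 t$)
$\frac{1}{Z{\left(H{\left(m{\left(r{\left(5 \right)} \right)},12 \right)} \right)}} = \frac{1}{\left(-54\right) \left(-29\right)} = \frac{1}{1566}$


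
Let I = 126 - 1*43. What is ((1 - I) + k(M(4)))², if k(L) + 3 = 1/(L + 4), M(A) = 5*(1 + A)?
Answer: 6071296/841 ≈ 7219.1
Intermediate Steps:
M(A) = 5 + 5*A
k(L) = -3 + 1/(4 + L) (k(L) = -3 + 1/(L + 4) = -3 + 1/(4 + L))
I = 83 (I = 126 - 43 = 83)
((1 - I) + k(M(4)))² = ((1 - 1*83) + (-11 - 3*(5 + 5*4))/(4 + (5 + 5*4)))² = ((1 - 83) + (-11 - 3*(5 + 20))/(4 + (5 + 20)))² = (-82 + (-11 - 3*25)/(4 + 25))² = (-82 + (-11 - 75)/29)² = (-82 + (1/29)*(-86))² = (-82 - 86/29)² = (-2464/29)² = 6071296/841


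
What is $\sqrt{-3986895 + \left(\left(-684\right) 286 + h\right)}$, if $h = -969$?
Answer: $72 i \sqrt{807} \approx 2045.4 i$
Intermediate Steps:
$\sqrt{-3986895 + \left(\left(-684\right) 286 + h\right)} = \sqrt{-3986895 - 196593} = \sqrt{-4183488} = 72 i \sqrt{807}$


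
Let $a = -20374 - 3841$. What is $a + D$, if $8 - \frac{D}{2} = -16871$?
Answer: $9543$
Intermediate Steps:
$D = 33758$ ($D = 16 - -33742 = 16 + 33742 = 33758$)
$a = -24215$ ($a = -20374 - 3841 = -24215$)
$a + D = -24215 + 33758 = 9543$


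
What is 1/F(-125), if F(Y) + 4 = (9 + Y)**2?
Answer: 1/13452 ≈ 7.4338e-5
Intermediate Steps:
F(Y) = -4 + (9 + Y)**2
1/F(-125) = 1/(-4 + (9 - 125)**2) = 1/(-4 + (-116)**2) = 1/(-4 + 13456) = 1/13452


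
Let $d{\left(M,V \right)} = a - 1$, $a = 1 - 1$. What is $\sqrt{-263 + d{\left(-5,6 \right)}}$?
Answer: $2 i \sqrt{66} \approx 16.248 i$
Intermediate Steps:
$a = 0$
$d{\left(M,V \right)} = -1$ ($d{\left(M,V \right)} = 0 - 1 = -1$)
$\sqrt{-263 + d{\left(-5,6 \right)}} = \sqrt{-263 - 1} = \sqrt{-264} = 2 i \sqrt{66}$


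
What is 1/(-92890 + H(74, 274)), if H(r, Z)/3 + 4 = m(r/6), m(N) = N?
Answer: -1/92865 ≈ -1.0768e-5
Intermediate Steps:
H(r, Z) = -12 + r/2 (H(r, Z) = -12 + 3*(r/6) = -12 + r/2)
1/(-92890 + H(74, 274)) = 1/(-92890 + (-12 + (1/2)*74)) = 1/(-92890 + (-12 + 37)) = 1/(-92890 + 25) = 1/(-92865) = -1/92865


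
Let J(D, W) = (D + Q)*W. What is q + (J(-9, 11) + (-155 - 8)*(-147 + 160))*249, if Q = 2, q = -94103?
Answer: -640907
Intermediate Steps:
J(D, W) = W*(2 + D) (J(D, W) = (D + 2)*W = (2 + D)*W = W*(2 + D))
q + (J(-9, 11) + (-155 - 8)*(-147 + 160))*249 = -94103 + (11*(2 - 9) + (-155 - 8)*(-147 + 160))*249 = -94103 + (11*(-7) - 163*13)*249 = -94103 + (-77 - 2119)*249 = -94103 - 2196*249 = -94103 - 546804 = -640907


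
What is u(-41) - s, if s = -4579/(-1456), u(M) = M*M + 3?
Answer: 2447325/1456 ≈ 1680.9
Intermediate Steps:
u(M) = 3 + M² (u(M) = M² + 3 = 3 + M²)
s = 4579/1456 (s = -4579*(-1/1456) = 4579/1456 ≈ 3.1449)
u(-41) - s = (3 + (-41)²) - 1*4579/1456 = (3 + 1681) - 4579/1456 = 1684 - 4579/1456 = 2447325/1456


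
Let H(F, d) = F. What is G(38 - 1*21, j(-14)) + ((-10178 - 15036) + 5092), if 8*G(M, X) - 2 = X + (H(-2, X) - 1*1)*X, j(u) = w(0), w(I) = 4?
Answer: -80491/4 ≈ -20123.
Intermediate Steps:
j(u) = 4
G(M, X) = ¼ - X/4 (G(M, X) = ¼ + (X + (-2 - 1*1)*X)/8 = ¼ + (X + (-2 - 1)*X)/8 = ¼ + (X - 3*X)/8 = ¼ + (-2*X)/8 = ¼ - X/4)
G(38 - 1*21, j(-14)) + ((-10178 - 15036) + 5092) = (¼ - ¼*4) + ((-10178 - 15036) + 5092) = (¼ - 1) + (-25214 + 5092) = -¾ - 20122 = -80491/4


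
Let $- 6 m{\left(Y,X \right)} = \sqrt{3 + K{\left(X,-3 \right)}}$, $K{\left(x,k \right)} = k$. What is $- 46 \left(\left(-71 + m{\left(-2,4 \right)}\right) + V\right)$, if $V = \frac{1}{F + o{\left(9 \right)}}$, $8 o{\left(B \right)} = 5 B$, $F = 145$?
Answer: $\frac{3935162}{1205} \approx 3265.7$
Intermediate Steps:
$o{\left(B \right)} = \frac{5 B}{8}$
$V = \frac{8}{1205}$ ($V = \frac{1}{145 + \frac{5}{8} \cdot 9} = \frac{1}{145 + \frac{45}{8}} = \frac{1}{\frac{1205}{8}} = \frac{8}{1205} \approx 0.006639$)
$m{\left(Y,X \right)} = 0$ ($m{\left(Y,X \right)} = - \frac{\sqrt{3 - 3}}{6} = - \frac{\sqrt{0}}{6} = \left(- \frac{1}{6}\right) 0 = 0$)
$- 46 \left(\left(-71 + m{\left(-2,4 \right)}\right) + V\right) = - 46 \left(\left(-71 + 0\right) + \frac{8}{1205}\right) = - 46 \left(-71 + \frac{8}{1205}\right) = \left(-46\right) \left(- \frac{85547}{1205}\right) = \frac{3935162}{1205}$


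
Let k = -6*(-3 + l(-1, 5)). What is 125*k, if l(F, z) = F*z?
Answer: 6000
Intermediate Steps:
k = 48 (k = -6*(-3 - 1*5) = -6*(-3 - 5) = -6*(-8) = 48)
125*k = 125*48 = 6000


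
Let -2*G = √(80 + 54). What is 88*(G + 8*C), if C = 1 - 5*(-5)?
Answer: 18304 - 44*√134 ≈ 17795.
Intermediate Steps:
G = -√134/2 (G = -√(80 + 54)/2 = -√134/2 ≈ -5.7879)
C = 26 (C = 1 + 25 = 26)
88*(G + 8*C) = 88*(-√134/2 + 8*26) = 88*(-√134/2 + 208) = 88*(208 - √134/2) = 18304 - 44*√134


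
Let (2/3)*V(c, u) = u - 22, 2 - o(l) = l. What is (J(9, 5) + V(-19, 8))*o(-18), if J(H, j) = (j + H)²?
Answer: 3500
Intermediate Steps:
J(H, j) = (H + j)²
o(l) = 2 - l
V(c, u) = -33 + 3*u/2 (V(c, u) = 3*(u - 22)/2 = 3*(-22 + u)/2 = -33 + 3*u/2)
(J(9, 5) + V(-19, 8))*o(-18) = ((9 + 5)² + (-33 + (3/2)*8))*(2 - 1*(-18)) = (14² + (-33 + 12))*(2 + 18) = (196 - 21)*20 = 175*20 = 3500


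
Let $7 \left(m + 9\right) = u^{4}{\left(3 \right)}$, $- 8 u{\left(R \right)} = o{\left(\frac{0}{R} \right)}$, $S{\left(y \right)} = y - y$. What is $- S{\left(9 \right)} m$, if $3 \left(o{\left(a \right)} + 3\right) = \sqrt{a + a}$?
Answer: $0$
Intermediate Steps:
$S{\left(y \right)} = 0$
$o{\left(a \right)} = -3 + \frac{\sqrt{2} \sqrt{a}}{3}$ ($o{\left(a \right)} = -3 + \frac{\sqrt{a + a}}{3} = -3 + \frac{\sqrt{2 a}}{3} = -3 + \frac{\sqrt{2} \sqrt{a}}{3}$)
$u{\left(R \right)} = \frac{3}{8}$ ($u{\left(R \right)} = - \frac{-3 + \frac{\sqrt{2} \sqrt{\frac{0}{R}}}{3}}{8} = - \frac{-3 + \frac{\sqrt{2} \sqrt{0}}{3}}{8} = - \frac{-3 + \frac{1}{3} \sqrt{2} \cdot 0}{8} = - \frac{-3 + 0}{8} = \left(- \frac{1}{8}\right) \left(-3\right) = \frac{3}{8}$)
$m = - \frac{257967}{28672}$ ($m = -9 + \frac{\left(\frac{3}{8}\right)^{4}}{7} = -9 + \frac{1}{7} \cdot \frac{81}{4096} = -9 + \frac{81}{28672} = - \frac{257967}{28672} \approx -8.9972$)
$- S{\left(9 \right)} m = \left(-1\right) 0 \left(- \frac{257967}{28672}\right) = 0 \left(- \frac{257967}{28672}\right) = 0$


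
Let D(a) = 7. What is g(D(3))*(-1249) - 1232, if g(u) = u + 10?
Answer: -22465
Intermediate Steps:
g(u) = 10 + u
g(D(3))*(-1249) - 1232 = (10 + 7)*(-1249) - 1232 = 17*(-1249) - 1232 = -21233 - 1232 = -22465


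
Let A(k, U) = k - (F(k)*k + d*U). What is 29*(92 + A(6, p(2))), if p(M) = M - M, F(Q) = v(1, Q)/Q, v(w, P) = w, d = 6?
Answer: 2813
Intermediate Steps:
F(Q) = 1/Q
p(M) = 0
A(k, U) = -1 + k - 6*U (A(k, U) = k - (k/k + 6*U) = k - (1 + 6*U) = k + (-1 - 6*U) = -1 + k - 6*U)
29*(92 + A(6, p(2))) = 29*(92 + (-1 + 6 - 6*0)) = 29*(92 + (-1 + 6 + 0)) = 29*(92 + 5) = 29*97 = 2813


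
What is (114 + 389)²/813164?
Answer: 253009/813164 ≈ 0.31114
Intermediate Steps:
(114 + 389)²/813164 = 503²*(1/813164) = 253009*(1/813164) = 253009/813164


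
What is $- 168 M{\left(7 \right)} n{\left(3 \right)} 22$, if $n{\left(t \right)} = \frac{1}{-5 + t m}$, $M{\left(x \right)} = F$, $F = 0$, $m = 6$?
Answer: $0$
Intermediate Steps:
$M{\left(x \right)} = 0$
$n{\left(t \right)} = \frac{1}{-5 + 6 t}$ ($n{\left(t \right)} = \frac{1}{-5 + t 6} = \frac{1}{-5 + 6 t}$)
$- 168 M{\left(7 \right)} n{\left(3 \right)} 22 = \left(-168\right) 0 \frac{1}{-5 + 6 \cdot 3} \cdot 22 = 0 \frac{1}{-5 + 18} \cdot 22 = 0 \cdot \frac{1}{13} \cdot 22 = 0 \cdot \frac{22}{13} = 0$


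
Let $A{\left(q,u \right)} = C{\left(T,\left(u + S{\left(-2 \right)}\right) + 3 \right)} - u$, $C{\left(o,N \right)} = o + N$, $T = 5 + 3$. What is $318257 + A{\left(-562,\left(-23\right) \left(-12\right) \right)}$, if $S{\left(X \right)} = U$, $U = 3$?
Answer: $318271$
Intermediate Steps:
$S{\left(X \right)} = 3$
$T = 8$
$C{\left(o,N \right)} = N + o$
$A{\left(q,u \right)} = 14$ ($A{\left(q,u \right)} = \left(\left(\left(u + 3\right) + 3\right) + 8\right) - u = \left(\left(\left(3 + u\right) + 3\right) + 8\right) - u = \left(\left(6 + u\right) + 8\right) - u = \left(14 + u\right) - u = 14$)
$318257 + A{\left(-562,\left(-23\right) \left(-12\right) \right)} = 318257 + 14 = 318271$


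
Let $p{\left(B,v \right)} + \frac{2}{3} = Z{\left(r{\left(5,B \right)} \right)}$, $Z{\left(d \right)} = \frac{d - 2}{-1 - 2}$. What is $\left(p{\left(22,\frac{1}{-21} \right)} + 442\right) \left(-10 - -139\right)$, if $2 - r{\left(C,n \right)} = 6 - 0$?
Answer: $57190$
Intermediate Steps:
$r{\left(C,n \right)} = -4$ ($r{\left(C,n \right)} = 2 - \left(6 - 0\right) = 2 - \left(6 + 0\right) = 2 - 6 = -4$)
$Z{\left(d \right)} = \frac{2}{3} - \frac{d}{3}$ ($Z{\left(d \right)} = \frac{-2 + d}{-3} = \left(-2 + d\right) \left(- \frac{1}{3}\right) = \frac{2}{3} - \frac{d}{3}$)
$p{\left(B,v \right)} = \frac{4}{3}$ ($p{\left(B,v \right)} = - \frac{2}{3} + \left(\frac{2}{3} - - \frac{4}{3}\right) = - \frac{2}{3} + \left(\frac{2}{3} + \frac{4}{3}\right) = - \frac{2}{3} + 2 = \frac{4}{3}$)
$\left(p{\left(22,\frac{1}{-21} \right)} + 442\right) \left(-10 - -139\right) = \left(\frac{4}{3} + 442\right) \left(-10 - -139\right) = \frac{1330 \left(-10 + 139\right)}{3} = \frac{1330}{3} \cdot 129 = 57190$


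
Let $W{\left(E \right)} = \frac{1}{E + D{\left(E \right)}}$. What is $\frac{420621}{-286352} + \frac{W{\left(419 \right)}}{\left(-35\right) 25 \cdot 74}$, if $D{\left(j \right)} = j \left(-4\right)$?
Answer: $- \frac{17117329184699}{11653202022000} \approx -1.4689$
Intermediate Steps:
$D{\left(j \right)} = - 4 j$
$W{\left(E \right)} = - \frac{1}{3 E}$ ($W{\left(E \right)} = \frac{1}{E - 4 E} = \frac{1}{\left(-3\right) E} = - \frac{1}{3 E}$)
$\frac{420621}{-286352} + \frac{W{\left(419 \right)}}{\left(-35\right) 25 \cdot 74} = \frac{420621}{-286352} + \frac{\left(- \frac{1}{3}\right) \frac{1}{419}}{\left(-35\right) 25 \cdot 74} = 420621 \left(- \frac{1}{286352}\right) + \frac{\left(- \frac{1}{3}\right) \frac{1}{419}}{\left(-875\right) 74} = - \frac{420621}{286352} - \frac{1}{1257 \left(-64750\right)} = - \frac{420621}{286352} - - \frac{1}{81390750} = - \frac{420621}{286352} + \frac{1}{81390750} = - \frac{17117329184699}{11653202022000}$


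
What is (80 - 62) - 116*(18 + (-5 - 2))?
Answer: -1258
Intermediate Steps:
(80 - 62) - 116*(18 + (-5 - 2)) = 18 - 116*(18 - 7) = 18 - 116*11 = 18 - 1276 = -1258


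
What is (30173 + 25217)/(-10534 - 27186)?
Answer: -5539/3772 ≈ -1.4685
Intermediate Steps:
(30173 + 25217)/(-10534 - 27186) = 55390/(-37720) = 55390*(-1/37720) = -5539/3772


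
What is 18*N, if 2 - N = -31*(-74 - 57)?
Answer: -73062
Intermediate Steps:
N = -4059 (N = 2 - (-31)*(-74 - 57) = 2 - (-31)*(-131) = 2 - 1*4061 = 2 - 4061 = -4059)
18*N = 18*(-4059) = -73062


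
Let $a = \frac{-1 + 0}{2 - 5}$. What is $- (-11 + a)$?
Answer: $\frac{32}{3} \approx 10.667$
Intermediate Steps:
$a = \frac{1}{3}$ ($a = - \frac{1}{-3} = \left(-1\right) \left(- \frac{1}{3}\right) = \frac{1}{3} \approx 0.33333$)
$- (-11 + a) = - (-11 + \frac{1}{3}) = \left(-1\right) \left(- \frac{32}{3}\right) = \frac{32}{3}$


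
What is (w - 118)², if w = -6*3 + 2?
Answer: 17956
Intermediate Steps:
w = -16 (w = -18 + 2 = -16)
(w - 118)² = (-16 - 118)² = (-134)² = 17956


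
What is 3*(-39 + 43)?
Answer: 12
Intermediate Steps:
3*(-39 + 43) = 3*4 = 12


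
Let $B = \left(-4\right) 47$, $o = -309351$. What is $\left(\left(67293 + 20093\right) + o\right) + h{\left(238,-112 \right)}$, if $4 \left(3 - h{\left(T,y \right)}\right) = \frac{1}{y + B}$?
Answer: $- \frac{266354399}{1200} \approx -2.2196 \cdot 10^{5}$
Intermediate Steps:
$B = -188$
$h{\left(T,y \right)} = 3 - \frac{1}{4 \left(-188 + y\right)}$ ($h{\left(T,y \right)} = 3 - \frac{1}{4 \left(y - 188\right)} = 3 - \frac{1}{4 \left(-188 + y\right)}$)
$\left(\left(67293 + 20093\right) + o\right) + h{\left(238,-112 \right)} = \left(\left(67293 + 20093\right) - 309351\right) + \frac{-2257 + 12 \left(-112\right)}{4 \left(-188 - 112\right)} = \left(87386 - 309351\right) + \frac{-2257 - 1344}{4 \left(-300\right)} = -221965 + \frac{1}{4} \left(- \frac{1}{300}\right) \left(-3601\right) = -221965 + \frac{3601}{1200} = - \frac{266354399}{1200}$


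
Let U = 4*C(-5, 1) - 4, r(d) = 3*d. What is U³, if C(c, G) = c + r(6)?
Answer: 110592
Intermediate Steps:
C(c, G) = 18 + c (C(c, G) = c + 3*6 = c + 18 = 18 + c)
U = 48 (U = 4*(18 - 5) - 4 = 4*13 - 4 = 52 - 4 = 48)
U³ = 48³ = 110592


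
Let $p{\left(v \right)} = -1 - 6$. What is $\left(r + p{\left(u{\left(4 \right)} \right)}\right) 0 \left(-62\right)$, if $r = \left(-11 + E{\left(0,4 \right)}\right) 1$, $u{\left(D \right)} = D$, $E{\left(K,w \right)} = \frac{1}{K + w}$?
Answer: $0$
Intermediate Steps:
$p{\left(v \right)} = -7$ ($p{\left(v \right)} = -1 - 6 = -7$)
$r = - \frac{43}{4}$ ($r = \left(-11 + \frac{1}{0 + 4}\right) 1 = \left(-11 + \frac{1}{4}\right) 1 = \left(- \frac{43}{4}\right) 1 = - \frac{43}{4} \approx -10.75$)
$\left(r + p{\left(u{\left(4 \right)} \right)}\right) 0 \left(-62\right) = \left(- \frac{43}{4} - 7\right) 0 \left(-62\right) = \left(- \frac{71}{4}\right) 0 = 0$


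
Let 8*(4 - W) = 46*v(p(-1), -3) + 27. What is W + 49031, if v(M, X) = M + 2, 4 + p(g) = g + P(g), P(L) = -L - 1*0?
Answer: 392345/8 ≈ 49043.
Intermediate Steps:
P(L) = -L (P(L) = -L + 0 = -L)
p(g) = -4 (p(g) = -4 + (g - g) = -4 + 0 = -4)
v(M, X) = 2 + M
W = 97/8 (W = 4 - (46*(2 - 4) + 27)/8 = 4 - (46*(-2) + 27)/8 = 4 - (-92 + 27)/8 = 4 - ⅛*(-65) = 4 + 65/8 = 97/8 ≈ 12.125)
W + 49031 = 97/8 + 49031 = 392345/8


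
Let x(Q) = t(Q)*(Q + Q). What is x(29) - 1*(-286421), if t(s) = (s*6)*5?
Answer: 336881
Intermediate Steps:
t(s) = 30*s (t(s) = (6*s)*5 = 30*s)
x(Q) = 60*Q² (x(Q) = (30*Q)*(Q + Q) = (30*Q)*(2*Q) = 60*Q²)
x(29) - 1*(-286421) = 60*29² - 1*(-286421) = 60*841 + 286421 = 50460 + 286421 = 336881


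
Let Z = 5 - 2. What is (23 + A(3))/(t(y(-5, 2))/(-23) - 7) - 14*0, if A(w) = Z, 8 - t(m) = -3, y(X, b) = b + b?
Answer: -299/86 ≈ -3.4767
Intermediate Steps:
y(X, b) = 2*b
t(m) = 11 (t(m) = 8 - 1*(-3) = 8 + 3 = 11)
Z = 3
A(w) = 3
(23 + A(3))/(t(y(-5, 2))/(-23) - 7) - 14*0 = (23 + 3)/(11/(-23) - 7) - 14*0 = 26/(11*(-1/23) - 7) + 0 = 26/(-11/23 - 7) + 0 = 26/(-172/23) + 0 = 26*(-23/172) + 0 = -299/86 + 0 = -299/86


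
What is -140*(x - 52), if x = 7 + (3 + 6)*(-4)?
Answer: 11340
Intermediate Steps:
x = -29 (x = 7 + 9*(-4) = 7 - 36 = -29)
-140*(x - 52) = -140*(-29 - 52) = -140*(-81) = 11340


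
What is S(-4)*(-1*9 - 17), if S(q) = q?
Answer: 104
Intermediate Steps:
S(-4)*(-1*9 - 17) = -4*(-1*9 - 17) = -4*(-9 - 17) = -4*(-26) = 104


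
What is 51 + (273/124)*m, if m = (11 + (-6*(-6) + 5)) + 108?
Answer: 12501/31 ≈ 403.26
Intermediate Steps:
m = 160 (m = (11 + (36 + 5)) + 108 = (11 + 41) + 108 = 52 + 108 = 160)
51 + (273/124)*m = 51 + (273/124)*160 = 51 + 10920/31 = 12501/31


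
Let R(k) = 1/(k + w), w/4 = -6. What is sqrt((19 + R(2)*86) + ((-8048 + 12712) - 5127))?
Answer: I*sqrt(54197)/11 ≈ 21.164*I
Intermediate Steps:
w = -24 (w = 4*(-6) = -24)
R(k) = 1/(-24 + k) (R(k) = 1/(k - 24) = 1/(-24 + k))
sqrt((19 + R(2)*86) + ((-8048 + 12712) - 5127)) = sqrt((19 + 86/(-24 + 2)) + ((-8048 + 12712) - 5127)) = sqrt((19 + 86/(-22)) + (4664 - 5127)) = sqrt((19 - 1/22*86) - 463) = sqrt((19 - 43/11) - 463) = sqrt(166/11 - 463) = sqrt(-4927/11) = I*sqrt(54197)/11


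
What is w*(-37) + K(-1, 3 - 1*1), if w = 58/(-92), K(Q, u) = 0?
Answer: 1073/46 ≈ 23.326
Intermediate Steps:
w = -29/46 (w = 58*(-1/92) = -29/46 ≈ -0.63043)
w*(-37) + K(-1, 3 - 1*1) = -29/46*(-37) + 0 = 1073/46 + 0 = 1073/46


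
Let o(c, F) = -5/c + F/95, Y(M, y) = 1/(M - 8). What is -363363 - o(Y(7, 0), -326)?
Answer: -34519634/95 ≈ -3.6336e+5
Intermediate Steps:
Y(M, y) = 1/(-8 + M)
o(c, F) = -5/c + F/95 (o(c, F) = -5/c + F*(1/95) = -5/c + F/95)
-363363 - o(Y(7, 0), -326) = -363363 - (-5/(1/(-8 + 7)) + (1/95)*(-326)) = -363363 - (-5/(1/(-1)) - 326/95) = -363363 - (-5/(-1) - 326/95) = -363363 - (-5*(-1) - 326/95) = -363363 - (5 - 326/95) = -363363 - 1*149/95 = -363363 - 149/95 = -34519634/95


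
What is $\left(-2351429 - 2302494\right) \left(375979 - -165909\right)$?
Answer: $-2521905026624$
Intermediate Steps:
$\left(-2351429 - 2302494\right) \left(375979 - -165909\right) = \left(-2351429 - 2302494\right) \left(375979 + \left(-1063290 + 1229199\right)\right) = - 4653923 \left(375979 + 165909\right) = \left(-4653923\right) 541888 = -2521905026624$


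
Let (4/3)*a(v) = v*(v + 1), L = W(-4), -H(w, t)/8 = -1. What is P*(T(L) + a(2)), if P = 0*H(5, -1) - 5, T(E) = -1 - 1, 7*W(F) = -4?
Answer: -25/2 ≈ -12.500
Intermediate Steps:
H(w, t) = 8 (H(w, t) = -8*(-1) = 8)
W(F) = -4/7 (W(F) = (1/7)*(-4) = -4/7)
L = -4/7 ≈ -0.57143
a(v) = 3*v*(1 + v)/4 (a(v) = 3*(v*(v + 1))/4 = 3*(v*(1 + v))/4 = 3*v*(1 + v)/4)
T(E) = -2
P = -5 (P = 0*8 - 5 = 0 - 5 = -5)
P*(T(L) + a(2)) = -5*(-2 + (3/4)*2*(1 + 2)) = -5*(-2 + (3/4)*2*3) = -5*(-2 + 9/2) = -5*5/2 = -25/2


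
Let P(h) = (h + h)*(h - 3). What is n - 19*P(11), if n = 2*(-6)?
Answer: -3356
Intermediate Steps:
P(h) = 2*h*(-3 + h) (P(h) = (2*h)*(-3 + h) = 2*h*(-3 + h))
n = -12
n - 19*P(11) = -12 - 38*11*(-3 + 11) = -12 - 38*11*8 = -12 - 19*176 = -12 - 3344 = -3356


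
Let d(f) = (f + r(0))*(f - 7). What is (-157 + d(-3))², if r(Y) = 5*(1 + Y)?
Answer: 31329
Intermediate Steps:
r(Y) = 5 + 5*Y
d(f) = (-7 + f)*(5 + f) (d(f) = (f + (5 + 5*0))*(f - 7) = (f + (5 + 0))*(-7 + f) = (f + 5)*(-7 + f) = (5 + f)*(-7 + f) = (-7 + f)*(5 + f))
(-157 + d(-3))² = (-157 + (-35 + (-3)² - 2*(-3)))² = (-157 + (-35 + 9 + 6))² = (-157 - 20)² = (-177)² = 31329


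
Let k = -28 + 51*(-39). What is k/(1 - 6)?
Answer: 2017/5 ≈ 403.40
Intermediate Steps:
k = -2017 (k = -28 - 1989 = -2017)
k/(1 - 6) = -2017/(1 - 6) = -2017/(-5) = -2017*(-1/5) = 2017/5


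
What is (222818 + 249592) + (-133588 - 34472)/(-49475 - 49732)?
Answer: 15622182310/33069 ≈ 4.7241e+5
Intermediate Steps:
(222818 + 249592) + (-133588 - 34472)/(-49475 - 49732) = 472410 - 168060/(-99207) = 472410 - 168060*(-1/99207) = 472410 + 56020/33069 = 15622182310/33069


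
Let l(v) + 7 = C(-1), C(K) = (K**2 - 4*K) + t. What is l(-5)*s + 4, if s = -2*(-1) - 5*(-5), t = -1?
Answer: -77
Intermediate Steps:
C(K) = -1 + K**2 - 4*K (C(K) = (K**2 - 4*K) - 1 = -1 + K**2 - 4*K)
l(v) = -3 (l(v) = -7 + (-1 + (-1)**2 - 4*(-1)) = -7 + (-1 + 1 + 4) = -7 + 4 = -3)
s = 27 (s = 2 + 25 = 27)
l(-5)*s + 4 = -3*27 + 4 = -81 + 4 = -77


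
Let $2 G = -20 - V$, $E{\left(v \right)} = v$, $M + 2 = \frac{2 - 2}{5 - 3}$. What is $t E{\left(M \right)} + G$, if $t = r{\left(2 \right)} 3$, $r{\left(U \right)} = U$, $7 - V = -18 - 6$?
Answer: $- \frac{75}{2} \approx -37.5$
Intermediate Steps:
$V = 31$ ($V = 7 - \left(-18 - 6\right) = 7 - -24 = 7 + 24 = 31$)
$M = -2$ ($M = -2 + \frac{2 - 2}{5 - 3} = -2 + \frac{0}{2} = -2 + 0 \cdot \frac{1}{2} = -2 + 0 = -2$)
$t = 6$ ($t = 2 \cdot 3 = 6$)
$G = - \frac{51}{2}$ ($G = \frac{-20 - 31}{2} = \frac{1}{2} \left(-51\right) = - \frac{51}{2} \approx -25.5$)
$t E{\left(M \right)} + G = 6 \left(-2\right) - \frac{51}{2} = -12 - \frac{51}{2} = - \frac{75}{2}$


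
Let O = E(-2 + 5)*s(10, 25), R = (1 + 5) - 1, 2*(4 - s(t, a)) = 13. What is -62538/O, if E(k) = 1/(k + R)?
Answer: 1000608/5 ≈ 2.0012e+5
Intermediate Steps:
s(t, a) = -5/2 (s(t, a) = 4 - ½*13 = 4 - 13/2 = -5/2)
R = 5 (R = 6 - 1 = 5)
E(k) = 1/(5 + k) (E(k) = 1/(k + 5) = 1/(5 + k))
O = -5/16 (O = -5/2/(5 + (-2 + 5)) = -5/2/(5 + 3) = -5/2/8 = (⅛)*(-5/2) = -5/16 ≈ -0.31250)
-62538/O = -62538/(-5/16) = -62538*(-16/5) = 1000608/5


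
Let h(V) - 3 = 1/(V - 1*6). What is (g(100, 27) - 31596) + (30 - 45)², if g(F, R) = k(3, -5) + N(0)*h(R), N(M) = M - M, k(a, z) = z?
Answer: -31376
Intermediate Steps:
N(M) = 0
h(V) = 3 + 1/(-6 + V) (h(V) = 3 + 1/(V - 1*6) = 3 + 1/(V - 6) = 3 + 1/(-6 + V))
g(F, R) = -5 (g(F, R) = -5 + 0*((-17 + 3*R)/(-6 + R)) = -5 + 0 = -5)
(g(100, 27) - 31596) + (30 - 45)² = (-5 - 31596) + (30 - 45)² = -31601 + (-15)² = -31601 + 225 = -31376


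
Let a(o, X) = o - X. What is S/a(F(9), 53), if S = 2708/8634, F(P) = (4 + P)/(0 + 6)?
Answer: -2708/438895 ≈ -0.0061700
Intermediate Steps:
F(P) = ⅔ + P/6 (F(P) = (4 + P)/6 = (4 + P)*(⅙) = ⅔ + P/6)
S = 1354/4317 (S = 2708*(1/8634) = 1354/4317 ≈ 0.31364)
S/a(F(9), 53) = 1354/(4317*((⅔ + (⅙)*9) - 1*53)) = 1354/(4317*((⅔ + 3/2) - 53)) = 1354/(4317*(13/6 - 53)) = 1354/(4317*(-305/6)) = (1354/4317)*(-6/305) = -2708/438895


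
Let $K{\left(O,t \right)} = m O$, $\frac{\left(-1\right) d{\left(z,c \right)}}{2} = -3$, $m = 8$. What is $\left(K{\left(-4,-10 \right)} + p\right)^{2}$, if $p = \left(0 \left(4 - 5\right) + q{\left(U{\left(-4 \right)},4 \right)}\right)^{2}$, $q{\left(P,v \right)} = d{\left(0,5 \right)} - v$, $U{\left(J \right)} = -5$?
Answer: $784$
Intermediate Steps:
$d{\left(z,c \right)} = 6$ ($d{\left(z,c \right)} = \left(-2\right) \left(-3\right) = 6$)
$q{\left(P,v \right)} = 6 - v$
$K{\left(O,t \right)} = 8 O$
$p = 4$ ($p = \left(0 \left(4 - 5\right) + \left(6 - 4\right)\right)^{2} = \left(0 \left(-1\right) + \left(6 - 4\right)\right)^{2} = \left(0 + 2\right)^{2} = 2^{2} = 4$)
$\left(K{\left(-4,-10 \right)} + p\right)^{2} = \left(8 \left(-4\right) + 4\right)^{2} = \left(-32 + 4\right)^{2} = \left(-28\right)^{2} = 784$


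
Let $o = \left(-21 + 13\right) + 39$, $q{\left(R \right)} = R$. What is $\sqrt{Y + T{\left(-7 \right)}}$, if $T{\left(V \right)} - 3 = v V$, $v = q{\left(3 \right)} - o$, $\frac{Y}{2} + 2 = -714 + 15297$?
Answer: $\sqrt{29361} \approx 171.35$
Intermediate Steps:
$o = 31$ ($o = -8 + 39 = 31$)
$Y = 29162$ ($Y = -4 + 2 \left(-714 + 15297\right) = -4 + 2 \cdot 14583 = -4 + 29166 = 29162$)
$v = -28$ ($v = 3 - 31 = -28$)
$T{\left(V \right)} = 3 - 28 V$
$\sqrt{Y + T{\left(-7 \right)}} = \sqrt{29162 + \left(3 - -196\right)} = \sqrt{29162 + \left(3 + 196\right)} = \sqrt{29162 + 199} = \sqrt{29361}$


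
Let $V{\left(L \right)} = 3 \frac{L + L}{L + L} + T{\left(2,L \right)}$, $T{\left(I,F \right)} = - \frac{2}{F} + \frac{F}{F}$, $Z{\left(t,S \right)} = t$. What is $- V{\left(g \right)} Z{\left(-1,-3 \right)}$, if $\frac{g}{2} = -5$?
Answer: $\frac{21}{5} \approx 4.2$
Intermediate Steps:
$g = -10$ ($g = 2 \left(-5\right) = -10$)
$T{\left(I,F \right)} = 1 - \frac{2}{F}$ ($T{\left(I,F \right)} = - \frac{2}{F} + 1 = 1 - \frac{2}{F}$)
$V{\left(L \right)} = 3 + \frac{-2 + L}{L}$ ($V{\left(L \right)} = 3 \frac{L + L}{L + L} + \frac{-2 + L}{L} = 3 \frac{2 L}{2 L} + \frac{-2 + L}{L} = 3 \cdot 2 L \frac{1}{2 L} + \frac{-2 + L}{L} = 3 \cdot 1 + \frac{-2 + L}{L} = 3 + \frac{-2 + L}{L}$)
$- V{\left(g \right)} Z{\left(-1,-3 \right)} = - (4 - \frac{2}{-10}) \left(-1\right) = - (4 - - \frac{1}{5}) \left(-1\right) = - (4 + \frac{1}{5}) \left(-1\right) = \left(-1\right) \frac{21}{5} \left(-1\right) = \left(- \frac{21}{5}\right) \left(-1\right) = \frac{21}{5}$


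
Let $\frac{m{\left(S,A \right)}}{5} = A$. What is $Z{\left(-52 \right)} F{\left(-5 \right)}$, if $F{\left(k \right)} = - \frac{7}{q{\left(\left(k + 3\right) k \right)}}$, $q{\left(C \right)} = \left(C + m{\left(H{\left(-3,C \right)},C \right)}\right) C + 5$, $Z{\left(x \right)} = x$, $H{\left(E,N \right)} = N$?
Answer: $\frac{364}{605} \approx 0.60165$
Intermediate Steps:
$m{\left(S,A \right)} = 5 A$
$q{\left(C \right)} = 5 + 6 C^{2}$ ($q{\left(C \right)} = \left(C + 5 C\right) C + 5 = 6 C C + 5 = 6 C^{2} + 5 = 5 + 6 C^{2}$)
$F{\left(k \right)} = - \frac{7}{5 + 6 k^{2} \left(3 + k\right)^{2}}$ ($F{\left(k \right)} = - \frac{7}{5 + 6 \left(\left(k + 3\right) k\right)^{2}} = - \frac{7}{5 + 6 \left(\left(3 + k\right) k\right)^{2}} = - \frac{7}{5 + 6 \left(k \left(3 + k\right)\right)^{2}} = - \frac{7}{5 + 6 k^{2} \left(3 + k\right)^{2}}$)
$Z{\left(-52 \right)} F{\left(-5 \right)} = - 52 \left(- \frac{7}{5 + 6 \left(-5\right)^{2} \left(3 - 5\right)^{2}}\right) = - 52 \left(- \frac{7}{5 + 6 \cdot 25 \left(-2\right)^{2}}\right) = - 52 \left(- \frac{7}{5 + 6 \cdot 25 \cdot 4}\right) = - 52 \left(- \frac{7}{5 + 600}\right) = - 52 \left(- \frac{7}{605}\right) = - 52 \left(\left(-7\right) \frac{1}{605}\right) = \left(-52\right) \left(- \frac{7}{605}\right) = \frac{364}{605}$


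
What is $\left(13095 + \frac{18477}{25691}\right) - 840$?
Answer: $\frac{314861682}{25691} \approx 12256.0$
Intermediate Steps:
$\left(13095 + \frac{18477}{25691}\right) - 840 = \frac{336442122}{25691} - 840 = \frac{314861682}{25691}$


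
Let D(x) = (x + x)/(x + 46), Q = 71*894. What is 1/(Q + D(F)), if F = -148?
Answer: 51/3237322 ≈ 1.5754e-5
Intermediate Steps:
Q = 63474
D(x) = 2*x/(46 + x) (D(x) = (2*x)/(46 + x) = 2*x/(46 + x))
1/(Q + D(F)) = 1/(63474 + 2*(-148)/(46 - 148)) = 1/(63474 + 2*(-148)/(-102)) = 1/(63474 + 2*(-148)*(-1/102)) = 1/(63474 + 148/51) = 1/(3237322/51) = 51/3237322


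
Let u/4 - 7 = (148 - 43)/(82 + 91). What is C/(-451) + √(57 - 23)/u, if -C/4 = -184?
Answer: -736/451 + 173*√34/5264 ≈ -1.4403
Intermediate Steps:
C = 736 (C = -4*(-184) = 736)
u = 5264/173 (u = 28 + 4*((148 - 43)/(82 + 91)) = 28 + 4*(105/173) = 28 + 420/173 = 5264/173 ≈ 30.428)
C/(-451) + √(57 - 23)/u = 736/(-451) + √(57 - 23)/(5264/173) = 736*(-1/451) + √34*(173/5264) = -736/451 + 173*√34/5264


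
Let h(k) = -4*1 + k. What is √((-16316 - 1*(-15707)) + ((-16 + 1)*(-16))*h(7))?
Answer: √111 ≈ 10.536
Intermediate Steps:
h(k) = -4 + k
√((-16316 - 1*(-15707)) + ((-16 + 1)*(-16))*h(7)) = √((-16316 - 1*(-15707)) + ((-16 + 1)*(-16))*(-4 + 7)) = √((-16316 + 15707) - 15*(-16)*3) = √(-609 + 240*3) = √(-609 + 720) = √111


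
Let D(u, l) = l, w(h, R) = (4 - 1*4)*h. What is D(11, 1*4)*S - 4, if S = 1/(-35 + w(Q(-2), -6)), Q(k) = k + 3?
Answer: -144/35 ≈ -4.1143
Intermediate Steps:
Q(k) = 3 + k
w(h, R) = 0 (w(h, R) = (4 - 4)*h = 0*h = 0)
S = -1/35 (S = 1/(-35 + 0) = 1/(-35) = -1/35 ≈ -0.028571)
D(11, 1*4)*S - 4 = (1*4)*(-1/35) - 4 = 4*(-1/35) - 4 = -4/35 - 4 = -144/35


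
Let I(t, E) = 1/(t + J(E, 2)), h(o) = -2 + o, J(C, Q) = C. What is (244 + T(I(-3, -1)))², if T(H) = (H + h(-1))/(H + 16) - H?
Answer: 3782127001/63504 ≈ 59557.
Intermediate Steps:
I(t, E) = 1/(E + t) (I(t, E) = 1/(t + E) = 1/(E + t))
T(H) = -H + (-3 + H)/(16 + H) (T(H) = (H + (-2 - 1))/(H + 16) - H = (H - 3)/(16 + H) - H = (-3 + H)/(16 + H) - H = -H + (-3 + H)/(16 + H))
(244 + T(I(-3, -1)))² = (244 + (-3 - (1/(-1 - 3))² - 15/(-1 - 3))/(16 + 1/(-1 - 3)))² = (244 + (-3 - (1/(-4))² - 15/(-4))/(16 + 1/(-4)))² = (244 + (-3 - (-¼)² - 15*(-¼))/(16 - ¼))² = (244 + (-3 - 1*1/16 + 15/4)/(63/4))² = (244 + 4*(-3 - 1/16 + 15/4)/63)² = (244 + (4/63)*(11/16))² = (244 + 11/252)² = (61499/252)² = 3782127001/63504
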